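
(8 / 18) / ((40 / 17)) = 17 / 90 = 0.19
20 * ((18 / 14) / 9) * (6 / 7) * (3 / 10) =0.73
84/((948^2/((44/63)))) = 11/168507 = 0.00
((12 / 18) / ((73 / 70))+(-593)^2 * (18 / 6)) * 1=1054947.64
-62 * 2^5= -1984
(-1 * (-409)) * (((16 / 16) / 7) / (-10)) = -409 / 70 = -5.84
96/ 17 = 5.65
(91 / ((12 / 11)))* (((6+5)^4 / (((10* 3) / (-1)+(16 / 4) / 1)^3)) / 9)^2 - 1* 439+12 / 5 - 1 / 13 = -50347968607007 / 115486974720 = -435.96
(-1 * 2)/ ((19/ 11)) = -22/ 19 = -1.16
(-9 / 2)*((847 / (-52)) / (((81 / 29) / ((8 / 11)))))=2233 / 117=19.09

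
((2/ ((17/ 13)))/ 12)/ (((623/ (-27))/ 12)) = -0.07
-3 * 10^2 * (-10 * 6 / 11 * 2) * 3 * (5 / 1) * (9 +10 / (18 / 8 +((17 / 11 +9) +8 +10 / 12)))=2917620000 / 6281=464515.20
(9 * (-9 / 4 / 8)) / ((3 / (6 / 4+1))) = -135 / 64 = -2.11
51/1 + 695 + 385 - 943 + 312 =500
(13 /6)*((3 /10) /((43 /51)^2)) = 33813 /36980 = 0.91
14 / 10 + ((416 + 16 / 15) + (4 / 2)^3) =6397 / 15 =426.47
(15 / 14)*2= 15 / 7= 2.14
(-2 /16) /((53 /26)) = -13 /212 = -0.06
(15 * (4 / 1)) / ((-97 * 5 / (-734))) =8808 / 97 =90.80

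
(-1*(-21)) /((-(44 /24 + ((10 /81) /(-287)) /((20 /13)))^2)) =-11348883189 /1815867769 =-6.25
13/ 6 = 2.17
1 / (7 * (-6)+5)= -1 / 37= -0.03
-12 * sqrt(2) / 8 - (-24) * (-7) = -168 - 3 * sqrt(2) / 2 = -170.12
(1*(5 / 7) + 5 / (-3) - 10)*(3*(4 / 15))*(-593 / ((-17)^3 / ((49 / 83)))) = -763784 / 1223337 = -0.62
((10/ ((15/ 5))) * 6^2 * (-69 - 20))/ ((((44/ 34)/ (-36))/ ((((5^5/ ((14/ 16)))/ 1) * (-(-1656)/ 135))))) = 1002211200000/ 77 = 13015729870.13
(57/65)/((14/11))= 627/910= 0.69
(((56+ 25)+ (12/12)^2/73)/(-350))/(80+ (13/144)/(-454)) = -0.00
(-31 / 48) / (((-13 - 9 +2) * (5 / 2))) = 31 / 2400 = 0.01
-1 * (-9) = 9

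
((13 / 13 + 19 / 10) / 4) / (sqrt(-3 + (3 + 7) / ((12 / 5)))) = 29 * sqrt(42) / 280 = 0.67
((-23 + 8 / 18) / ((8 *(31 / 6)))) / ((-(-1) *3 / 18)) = -203 / 62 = -3.27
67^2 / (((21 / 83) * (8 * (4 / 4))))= 372587 / 168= 2217.78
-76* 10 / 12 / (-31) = 190 / 93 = 2.04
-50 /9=-5.56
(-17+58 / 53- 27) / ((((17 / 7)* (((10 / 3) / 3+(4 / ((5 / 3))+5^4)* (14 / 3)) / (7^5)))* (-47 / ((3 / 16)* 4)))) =1.62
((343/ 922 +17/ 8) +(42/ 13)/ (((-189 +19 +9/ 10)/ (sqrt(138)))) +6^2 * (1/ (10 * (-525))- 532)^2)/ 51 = 9589852921270771/ 48001625000- 140 * sqrt(138)/ 373711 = 199781.83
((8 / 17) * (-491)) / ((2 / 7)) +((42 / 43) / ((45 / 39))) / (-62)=-91631967 / 113305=-808.72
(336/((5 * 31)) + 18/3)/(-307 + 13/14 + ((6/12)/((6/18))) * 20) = -17724/599075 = -0.03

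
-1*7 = -7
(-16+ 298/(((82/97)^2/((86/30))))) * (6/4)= 59476583/33620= 1769.08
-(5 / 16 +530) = -8485 / 16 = -530.31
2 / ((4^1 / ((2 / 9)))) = 1 / 9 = 0.11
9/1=9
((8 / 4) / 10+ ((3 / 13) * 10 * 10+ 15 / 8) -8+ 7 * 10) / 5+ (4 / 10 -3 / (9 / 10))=113077 / 7800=14.50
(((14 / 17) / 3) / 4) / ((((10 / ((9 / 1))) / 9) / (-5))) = -189 / 68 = -2.78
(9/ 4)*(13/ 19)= 117/ 76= 1.54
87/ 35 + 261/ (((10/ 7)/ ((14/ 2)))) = 89697/ 70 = 1281.39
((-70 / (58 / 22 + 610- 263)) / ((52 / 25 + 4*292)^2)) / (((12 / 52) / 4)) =-3128125 / 1234103764644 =-0.00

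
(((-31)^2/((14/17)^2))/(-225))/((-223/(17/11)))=0.04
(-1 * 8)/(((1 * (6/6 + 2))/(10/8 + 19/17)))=-322/51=-6.31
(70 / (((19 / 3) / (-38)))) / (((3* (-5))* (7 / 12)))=48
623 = 623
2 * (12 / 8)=3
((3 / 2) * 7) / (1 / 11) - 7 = 217 / 2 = 108.50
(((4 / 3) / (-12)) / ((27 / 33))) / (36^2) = -0.00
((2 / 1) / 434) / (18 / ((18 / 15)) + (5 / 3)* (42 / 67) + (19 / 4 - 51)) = -268 / 1756615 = -0.00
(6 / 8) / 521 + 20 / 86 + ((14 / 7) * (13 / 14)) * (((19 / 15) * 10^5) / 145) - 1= 88494852413 / 54573708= 1621.57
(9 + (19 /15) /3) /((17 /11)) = 4664 /765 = 6.10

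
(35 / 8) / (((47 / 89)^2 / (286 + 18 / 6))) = 80120915 / 17672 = 4533.78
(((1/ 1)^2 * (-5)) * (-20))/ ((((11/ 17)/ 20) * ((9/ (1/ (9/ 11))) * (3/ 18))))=68000/ 27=2518.52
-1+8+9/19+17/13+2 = 2663/247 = 10.78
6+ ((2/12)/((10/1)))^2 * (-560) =263/45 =5.84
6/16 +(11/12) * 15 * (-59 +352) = 32233/8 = 4029.12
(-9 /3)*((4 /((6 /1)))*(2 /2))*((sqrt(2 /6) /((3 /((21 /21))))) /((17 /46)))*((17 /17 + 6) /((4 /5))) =-805*sqrt(3) /153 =-9.11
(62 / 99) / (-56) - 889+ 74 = -2259211 / 2772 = -815.01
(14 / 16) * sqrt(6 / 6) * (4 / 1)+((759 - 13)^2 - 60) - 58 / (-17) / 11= 208115969 / 374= 556459.81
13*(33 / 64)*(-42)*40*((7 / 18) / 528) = -3185 / 384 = -8.29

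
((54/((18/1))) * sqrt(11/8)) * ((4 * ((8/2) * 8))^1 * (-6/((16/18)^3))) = -6561 * sqrt(22)/8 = -3846.73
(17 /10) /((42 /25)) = 85 /84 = 1.01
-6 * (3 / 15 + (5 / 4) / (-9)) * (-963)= 3531 / 10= 353.10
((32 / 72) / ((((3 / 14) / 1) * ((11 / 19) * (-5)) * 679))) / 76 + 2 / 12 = 48011 / 288090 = 0.17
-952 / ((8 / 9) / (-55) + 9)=-471240 / 4447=-105.97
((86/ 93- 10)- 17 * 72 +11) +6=-113095/ 93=-1216.08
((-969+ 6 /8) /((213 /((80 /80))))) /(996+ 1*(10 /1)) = -0.00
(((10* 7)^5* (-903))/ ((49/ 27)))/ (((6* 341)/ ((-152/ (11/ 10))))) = 211854636000000/ 3751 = 56479508397.76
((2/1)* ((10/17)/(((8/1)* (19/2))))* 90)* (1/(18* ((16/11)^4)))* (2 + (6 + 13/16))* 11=567704775/338690048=1.68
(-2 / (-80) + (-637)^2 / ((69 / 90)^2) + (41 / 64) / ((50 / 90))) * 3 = 350585014299 / 169280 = 2071036.24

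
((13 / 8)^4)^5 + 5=19010728382403833673681 / 1152921504606846976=16489.18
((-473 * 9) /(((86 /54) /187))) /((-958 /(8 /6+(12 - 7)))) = 3165723 /958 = 3304.51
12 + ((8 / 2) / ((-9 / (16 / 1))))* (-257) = 16556 / 9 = 1839.56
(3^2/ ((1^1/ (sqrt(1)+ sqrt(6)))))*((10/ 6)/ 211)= 15/ 211+ 15*sqrt(6)/ 211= 0.25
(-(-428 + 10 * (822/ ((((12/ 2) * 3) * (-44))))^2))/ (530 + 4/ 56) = 25444237/ 32325876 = 0.79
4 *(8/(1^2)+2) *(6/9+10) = 1280/3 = 426.67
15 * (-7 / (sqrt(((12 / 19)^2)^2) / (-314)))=1983695 / 24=82653.96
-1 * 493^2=-243049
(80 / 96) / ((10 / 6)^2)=3 / 10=0.30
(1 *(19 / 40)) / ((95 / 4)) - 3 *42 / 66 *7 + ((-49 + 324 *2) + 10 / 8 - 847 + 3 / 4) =-259.34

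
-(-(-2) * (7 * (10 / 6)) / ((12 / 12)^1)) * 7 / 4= -245 / 6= -40.83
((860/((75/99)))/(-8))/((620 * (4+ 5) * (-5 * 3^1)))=473/279000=0.00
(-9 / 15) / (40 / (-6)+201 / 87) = 261 / 1895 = 0.14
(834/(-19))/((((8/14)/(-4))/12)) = 70056/19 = 3687.16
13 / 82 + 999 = 81931 / 82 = 999.16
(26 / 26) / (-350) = -1 / 350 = -0.00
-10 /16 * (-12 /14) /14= 15 /392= 0.04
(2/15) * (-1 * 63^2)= -2646/5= -529.20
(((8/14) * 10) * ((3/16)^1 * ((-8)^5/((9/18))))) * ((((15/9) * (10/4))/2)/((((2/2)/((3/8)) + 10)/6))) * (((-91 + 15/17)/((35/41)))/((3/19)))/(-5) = -7718338560/833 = -9265712.56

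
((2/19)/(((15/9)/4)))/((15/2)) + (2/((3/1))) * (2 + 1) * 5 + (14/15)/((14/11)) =15343/1425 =10.77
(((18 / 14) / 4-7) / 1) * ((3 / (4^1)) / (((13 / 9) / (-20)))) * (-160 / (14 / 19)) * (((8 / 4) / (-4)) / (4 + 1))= 959310 / 637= 1505.98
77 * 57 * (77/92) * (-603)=-203785659/92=-2215061.51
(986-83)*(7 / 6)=2107 / 2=1053.50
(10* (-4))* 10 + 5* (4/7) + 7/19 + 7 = -51840/133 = -389.77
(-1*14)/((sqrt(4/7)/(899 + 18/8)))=-16691.38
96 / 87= 32 / 29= 1.10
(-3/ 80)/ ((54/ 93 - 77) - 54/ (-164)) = 3813/ 7736840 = 0.00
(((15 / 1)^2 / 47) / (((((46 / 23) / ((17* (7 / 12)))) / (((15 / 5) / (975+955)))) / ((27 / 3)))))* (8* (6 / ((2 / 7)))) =1012095 / 18142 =55.79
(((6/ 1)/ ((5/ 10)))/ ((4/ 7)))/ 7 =3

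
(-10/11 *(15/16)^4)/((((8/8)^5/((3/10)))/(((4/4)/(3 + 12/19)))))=-961875/16580608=-0.06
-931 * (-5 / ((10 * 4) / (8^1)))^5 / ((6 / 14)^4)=2235331 / 81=27596.68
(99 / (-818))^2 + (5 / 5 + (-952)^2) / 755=1200.42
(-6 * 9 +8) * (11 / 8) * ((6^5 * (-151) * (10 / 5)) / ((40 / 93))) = 1726699194 / 5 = 345339838.80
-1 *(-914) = 914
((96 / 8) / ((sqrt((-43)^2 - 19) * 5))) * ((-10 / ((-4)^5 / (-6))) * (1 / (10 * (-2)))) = 3 * sqrt(1830) / 780800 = 0.00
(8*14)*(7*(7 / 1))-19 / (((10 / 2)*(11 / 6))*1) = 301726 / 55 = 5485.93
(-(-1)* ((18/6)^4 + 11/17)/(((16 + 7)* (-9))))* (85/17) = -6940/3519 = -1.97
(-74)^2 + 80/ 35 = 38348/ 7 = 5478.29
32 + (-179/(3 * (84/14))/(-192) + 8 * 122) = 3483827/3456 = 1008.05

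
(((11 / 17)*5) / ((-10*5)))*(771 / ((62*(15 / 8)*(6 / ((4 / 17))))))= -11308 / 671925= -0.02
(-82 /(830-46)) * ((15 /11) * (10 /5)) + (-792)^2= 1352380569 /2156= 627263.71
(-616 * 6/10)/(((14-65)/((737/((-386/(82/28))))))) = -664774/16405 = -40.52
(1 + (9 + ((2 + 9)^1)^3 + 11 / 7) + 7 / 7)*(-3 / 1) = -28215 / 7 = -4030.71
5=5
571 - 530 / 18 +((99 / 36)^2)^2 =1379513 / 2304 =598.75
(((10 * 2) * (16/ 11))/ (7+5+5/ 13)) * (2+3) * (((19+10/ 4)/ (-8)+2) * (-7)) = 1300/ 23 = 56.52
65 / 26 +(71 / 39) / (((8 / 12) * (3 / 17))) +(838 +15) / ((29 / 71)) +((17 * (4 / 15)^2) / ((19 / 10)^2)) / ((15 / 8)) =38703517478 / 18373095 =2106.53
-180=-180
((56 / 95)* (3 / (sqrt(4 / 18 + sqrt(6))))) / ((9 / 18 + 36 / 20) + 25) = 48 / (247* sqrt(2 + 9* sqrt(6))) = 0.04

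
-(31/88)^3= -29791/681472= -0.04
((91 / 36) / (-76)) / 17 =-91 / 46512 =-0.00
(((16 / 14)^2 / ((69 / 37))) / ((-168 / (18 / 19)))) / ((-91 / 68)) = 40256 / 13640081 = 0.00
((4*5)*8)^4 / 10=65536000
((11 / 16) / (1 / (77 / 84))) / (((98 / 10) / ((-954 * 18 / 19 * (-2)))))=865755 / 7448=116.24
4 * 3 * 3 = 36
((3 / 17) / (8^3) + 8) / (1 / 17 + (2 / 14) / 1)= 487445 / 12288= 39.67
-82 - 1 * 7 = -89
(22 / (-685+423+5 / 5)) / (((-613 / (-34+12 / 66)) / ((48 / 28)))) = -992 / 124439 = -0.01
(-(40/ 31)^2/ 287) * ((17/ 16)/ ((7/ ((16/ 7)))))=-27200/ 13514543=-0.00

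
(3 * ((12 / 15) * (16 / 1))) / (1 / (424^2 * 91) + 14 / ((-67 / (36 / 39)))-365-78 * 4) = -210450100224 / 3711336193265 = -0.06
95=95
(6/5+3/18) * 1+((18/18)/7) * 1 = 1.51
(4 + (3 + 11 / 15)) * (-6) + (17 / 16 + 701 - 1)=52373 / 80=654.66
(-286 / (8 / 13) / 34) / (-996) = 1859 / 135456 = 0.01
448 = 448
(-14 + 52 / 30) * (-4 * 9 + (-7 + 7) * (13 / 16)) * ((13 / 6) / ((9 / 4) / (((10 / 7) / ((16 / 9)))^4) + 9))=435942000 / 6559249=66.46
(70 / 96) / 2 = 35 / 96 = 0.36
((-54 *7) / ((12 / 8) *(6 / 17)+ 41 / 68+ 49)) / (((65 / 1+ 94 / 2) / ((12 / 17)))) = -162 / 3409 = -0.05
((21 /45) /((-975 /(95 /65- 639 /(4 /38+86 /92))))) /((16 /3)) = 1877827 /34138000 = 0.06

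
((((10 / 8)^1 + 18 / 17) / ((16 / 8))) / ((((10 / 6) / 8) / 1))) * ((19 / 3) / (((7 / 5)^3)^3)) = 1165234375 / 686011319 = 1.70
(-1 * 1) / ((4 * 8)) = -1 / 32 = -0.03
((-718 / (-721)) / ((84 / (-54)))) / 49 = -3231 / 247303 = -0.01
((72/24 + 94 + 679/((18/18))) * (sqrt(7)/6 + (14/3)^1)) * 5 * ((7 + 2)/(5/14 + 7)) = 81480 * sqrt(7)/103 + 2281440/103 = 24242.87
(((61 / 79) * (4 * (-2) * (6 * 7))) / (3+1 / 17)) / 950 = -43554 / 487825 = -0.09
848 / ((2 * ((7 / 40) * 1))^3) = 6784000 / 343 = 19778.43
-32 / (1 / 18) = -576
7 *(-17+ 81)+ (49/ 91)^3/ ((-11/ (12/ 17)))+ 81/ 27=185284273/ 410839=450.99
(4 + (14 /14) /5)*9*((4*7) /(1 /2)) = 10584 /5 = 2116.80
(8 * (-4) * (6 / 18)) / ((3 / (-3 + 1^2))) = 64 / 9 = 7.11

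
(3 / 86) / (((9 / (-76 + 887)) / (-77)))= -62447 / 258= -242.04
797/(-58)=-797/58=-13.74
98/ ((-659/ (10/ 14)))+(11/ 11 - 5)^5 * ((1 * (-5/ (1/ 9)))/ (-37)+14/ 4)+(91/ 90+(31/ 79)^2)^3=-20861147160503699241017437/ 4320929840989067847000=-4827.93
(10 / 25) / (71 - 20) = 2 / 255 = 0.01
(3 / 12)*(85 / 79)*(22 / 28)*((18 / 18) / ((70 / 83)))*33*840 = 7682895 / 1106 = 6946.56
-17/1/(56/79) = -1343/56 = -23.98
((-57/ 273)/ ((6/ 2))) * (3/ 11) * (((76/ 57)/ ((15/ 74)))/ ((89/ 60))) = -22496/ 267267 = -0.08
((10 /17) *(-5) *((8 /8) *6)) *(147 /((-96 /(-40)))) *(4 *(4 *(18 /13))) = -5292000 /221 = -23945.70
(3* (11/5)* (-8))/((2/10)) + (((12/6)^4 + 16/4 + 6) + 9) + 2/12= -1373/6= -228.83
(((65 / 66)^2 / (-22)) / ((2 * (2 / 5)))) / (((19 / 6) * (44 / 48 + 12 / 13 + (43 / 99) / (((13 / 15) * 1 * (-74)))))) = -10161125 / 1070221284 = -0.01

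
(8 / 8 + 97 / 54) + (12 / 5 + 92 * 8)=200123 / 270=741.20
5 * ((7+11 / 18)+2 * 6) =1765 / 18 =98.06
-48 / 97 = -0.49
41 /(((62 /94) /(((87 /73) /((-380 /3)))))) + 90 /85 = 6928821 /14618980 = 0.47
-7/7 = -1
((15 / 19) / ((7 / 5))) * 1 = 75 / 133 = 0.56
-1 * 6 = -6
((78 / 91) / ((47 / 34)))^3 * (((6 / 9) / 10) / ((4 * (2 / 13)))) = 0.03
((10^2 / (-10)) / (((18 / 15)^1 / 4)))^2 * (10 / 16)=6250 / 9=694.44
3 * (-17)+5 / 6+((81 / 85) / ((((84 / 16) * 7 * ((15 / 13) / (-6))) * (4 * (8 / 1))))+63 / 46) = -280495319 / 5747700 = -48.80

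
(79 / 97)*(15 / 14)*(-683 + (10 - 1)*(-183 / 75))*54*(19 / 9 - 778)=87501626712 / 3395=25773675.03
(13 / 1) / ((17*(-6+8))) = 13 / 34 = 0.38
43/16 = 2.69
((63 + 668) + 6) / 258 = 2.86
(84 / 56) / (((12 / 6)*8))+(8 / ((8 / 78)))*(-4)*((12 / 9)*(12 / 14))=-79851 / 224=-356.48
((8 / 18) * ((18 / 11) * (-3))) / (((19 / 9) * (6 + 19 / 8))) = -1728 / 14003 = -0.12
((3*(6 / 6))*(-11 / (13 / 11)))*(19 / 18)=-2299 / 78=-29.47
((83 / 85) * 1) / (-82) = -83 / 6970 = -0.01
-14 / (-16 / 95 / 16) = 1330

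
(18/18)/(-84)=-1/84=-0.01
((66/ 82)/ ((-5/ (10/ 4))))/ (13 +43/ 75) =-0.03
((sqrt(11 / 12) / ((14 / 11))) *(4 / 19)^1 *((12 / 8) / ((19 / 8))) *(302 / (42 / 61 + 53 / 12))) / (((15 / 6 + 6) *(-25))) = -19453632 *sqrt(33) / 4013444575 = -0.03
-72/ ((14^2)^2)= -9/ 4802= -0.00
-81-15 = -96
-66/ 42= -11/ 7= -1.57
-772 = -772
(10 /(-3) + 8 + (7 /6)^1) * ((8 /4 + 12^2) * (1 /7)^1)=365 /3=121.67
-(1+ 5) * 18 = -108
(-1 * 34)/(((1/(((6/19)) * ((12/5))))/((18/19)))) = -24.41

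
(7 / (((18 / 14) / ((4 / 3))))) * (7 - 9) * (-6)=784 / 9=87.11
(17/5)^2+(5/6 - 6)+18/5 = 1499/150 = 9.99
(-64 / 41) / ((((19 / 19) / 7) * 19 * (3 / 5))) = -2240 / 2337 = -0.96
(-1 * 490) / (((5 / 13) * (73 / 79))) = -1378.71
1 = 1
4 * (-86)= -344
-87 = -87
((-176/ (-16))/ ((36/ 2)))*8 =44/ 9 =4.89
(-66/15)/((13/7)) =-154/65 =-2.37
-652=-652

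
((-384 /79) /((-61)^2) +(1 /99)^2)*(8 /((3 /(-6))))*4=222056000 /2881092159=0.08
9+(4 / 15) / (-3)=401 / 45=8.91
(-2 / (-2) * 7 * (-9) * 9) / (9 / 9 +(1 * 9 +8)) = -63 / 2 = -31.50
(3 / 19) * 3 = 9 / 19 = 0.47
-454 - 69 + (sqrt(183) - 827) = -1336.47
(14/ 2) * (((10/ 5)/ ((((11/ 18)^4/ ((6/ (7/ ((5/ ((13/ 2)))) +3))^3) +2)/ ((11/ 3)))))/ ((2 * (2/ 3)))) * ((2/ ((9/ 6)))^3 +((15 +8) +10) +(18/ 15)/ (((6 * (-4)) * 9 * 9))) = 30877101763200/ 71287056601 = 433.14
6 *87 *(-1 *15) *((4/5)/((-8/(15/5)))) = 2349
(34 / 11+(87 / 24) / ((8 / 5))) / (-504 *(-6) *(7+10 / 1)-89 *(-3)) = 1257 / 12126400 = 0.00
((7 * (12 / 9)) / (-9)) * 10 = -280 / 27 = -10.37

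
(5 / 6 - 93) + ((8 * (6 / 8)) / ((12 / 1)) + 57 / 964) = -264929 / 2892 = -91.61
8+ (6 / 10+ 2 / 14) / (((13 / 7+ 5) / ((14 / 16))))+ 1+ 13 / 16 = 9511 / 960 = 9.91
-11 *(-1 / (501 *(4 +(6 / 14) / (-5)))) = 385 / 68637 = 0.01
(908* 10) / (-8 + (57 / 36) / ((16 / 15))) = -581120 / 417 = -1393.57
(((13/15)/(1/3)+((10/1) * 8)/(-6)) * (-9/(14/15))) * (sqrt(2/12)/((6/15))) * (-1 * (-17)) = 5865 * sqrt(6)/8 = 1795.78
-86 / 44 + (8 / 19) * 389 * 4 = 273039 / 418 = 653.20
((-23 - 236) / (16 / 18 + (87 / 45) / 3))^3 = -58637179125 / 12167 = -4819362.14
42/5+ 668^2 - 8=2231122/5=446224.40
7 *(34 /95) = 238 /95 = 2.51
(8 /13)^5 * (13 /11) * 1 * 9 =294912 /314171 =0.94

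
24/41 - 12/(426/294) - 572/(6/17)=-14220494/8733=-1628.36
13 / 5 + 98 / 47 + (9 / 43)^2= 2054784 / 434515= 4.73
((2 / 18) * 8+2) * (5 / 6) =65 / 27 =2.41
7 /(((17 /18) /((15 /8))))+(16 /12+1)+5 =4331 /204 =21.23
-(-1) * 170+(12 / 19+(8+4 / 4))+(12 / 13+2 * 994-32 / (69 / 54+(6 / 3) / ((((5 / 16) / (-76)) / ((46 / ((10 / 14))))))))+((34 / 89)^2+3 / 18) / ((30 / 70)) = 1076813112379374619 / 496390776149502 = 2169.29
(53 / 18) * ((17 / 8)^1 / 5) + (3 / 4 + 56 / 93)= 2.60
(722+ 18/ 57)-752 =-564/ 19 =-29.68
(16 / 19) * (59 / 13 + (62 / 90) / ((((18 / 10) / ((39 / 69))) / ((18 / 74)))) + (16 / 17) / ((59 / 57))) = 8788743424 / 1897448319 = 4.63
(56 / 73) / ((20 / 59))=2.26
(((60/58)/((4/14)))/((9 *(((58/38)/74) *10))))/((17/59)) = 290339/42891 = 6.77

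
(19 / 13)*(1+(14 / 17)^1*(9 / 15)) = 2413 / 1105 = 2.18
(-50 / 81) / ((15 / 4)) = -40 / 243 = -0.16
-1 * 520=-520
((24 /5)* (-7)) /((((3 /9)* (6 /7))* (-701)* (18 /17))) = 1666 /10515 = 0.16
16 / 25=0.64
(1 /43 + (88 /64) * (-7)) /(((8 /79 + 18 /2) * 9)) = -28993 /247336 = -0.12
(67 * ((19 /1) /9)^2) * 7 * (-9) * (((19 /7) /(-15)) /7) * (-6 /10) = -291.78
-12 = -12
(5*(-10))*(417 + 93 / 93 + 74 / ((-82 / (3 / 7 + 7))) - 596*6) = 45413500 / 287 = 158235.19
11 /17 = 0.65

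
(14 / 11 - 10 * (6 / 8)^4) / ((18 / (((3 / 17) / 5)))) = -2663 / 718080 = -0.00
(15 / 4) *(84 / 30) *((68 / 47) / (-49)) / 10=-51 / 1645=-0.03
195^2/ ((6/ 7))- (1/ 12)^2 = 6388199/ 144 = 44362.49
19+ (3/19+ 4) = 440/19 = 23.16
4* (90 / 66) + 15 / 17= 1185 / 187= 6.34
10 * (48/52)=120/13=9.23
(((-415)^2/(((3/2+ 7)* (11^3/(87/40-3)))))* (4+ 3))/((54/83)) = -20012545/148104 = -135.12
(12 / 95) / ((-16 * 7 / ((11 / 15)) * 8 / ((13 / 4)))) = -143 / 425600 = -0.00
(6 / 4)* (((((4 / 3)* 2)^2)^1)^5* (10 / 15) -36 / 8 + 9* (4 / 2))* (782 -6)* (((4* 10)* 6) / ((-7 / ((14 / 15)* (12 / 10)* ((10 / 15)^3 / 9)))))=-85417118864384 / 4782969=-17858597.63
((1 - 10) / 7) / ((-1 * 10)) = 9 / 70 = 0.13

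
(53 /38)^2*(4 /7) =2809 /2527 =1.11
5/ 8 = 0.62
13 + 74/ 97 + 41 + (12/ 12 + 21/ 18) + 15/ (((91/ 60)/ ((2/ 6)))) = 3189703/ 52962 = 60.23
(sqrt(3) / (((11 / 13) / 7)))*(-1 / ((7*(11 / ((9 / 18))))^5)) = -13*sqrt(3) / 136112574752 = -0.00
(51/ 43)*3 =153/ 43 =3.56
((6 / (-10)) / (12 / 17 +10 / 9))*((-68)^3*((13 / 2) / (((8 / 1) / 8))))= 674897.75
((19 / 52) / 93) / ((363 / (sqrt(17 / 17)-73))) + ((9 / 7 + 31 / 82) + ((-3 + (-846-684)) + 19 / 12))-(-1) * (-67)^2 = 496975151789 / 167939772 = 2959.25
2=2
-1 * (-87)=87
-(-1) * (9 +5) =14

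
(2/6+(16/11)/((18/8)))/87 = 97/8613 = 0.01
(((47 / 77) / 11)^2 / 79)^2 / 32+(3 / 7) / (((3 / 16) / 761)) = 178790484652362707777 / 102786908062295072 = 1739.43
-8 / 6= -4 / 3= -1.33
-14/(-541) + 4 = 2178/541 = 4.03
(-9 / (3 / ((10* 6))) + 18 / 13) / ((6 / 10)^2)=-496.15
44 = 44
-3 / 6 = -0.50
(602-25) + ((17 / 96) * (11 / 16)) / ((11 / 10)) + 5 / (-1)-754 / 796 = 87292051 / 152832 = 571.16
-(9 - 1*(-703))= -712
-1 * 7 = -7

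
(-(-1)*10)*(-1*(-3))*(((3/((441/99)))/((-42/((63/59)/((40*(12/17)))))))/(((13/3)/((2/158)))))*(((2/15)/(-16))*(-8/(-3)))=561/475049120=0.00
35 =35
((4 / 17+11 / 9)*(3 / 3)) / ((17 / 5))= 1115 / 2601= 0.43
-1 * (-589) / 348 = 589 / 348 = 1.69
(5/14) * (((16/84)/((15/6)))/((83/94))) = 376/12201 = 0.03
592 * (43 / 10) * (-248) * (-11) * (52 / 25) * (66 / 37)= 3220698624 / 125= 25765588.99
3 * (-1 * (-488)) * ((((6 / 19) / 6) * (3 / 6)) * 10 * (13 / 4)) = 23790 / 19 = 1252.11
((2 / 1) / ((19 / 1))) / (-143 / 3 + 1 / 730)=-4380 / 1983353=-0.00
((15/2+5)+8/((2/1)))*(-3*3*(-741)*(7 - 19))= -1320462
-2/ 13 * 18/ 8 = -9/ 26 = -0.35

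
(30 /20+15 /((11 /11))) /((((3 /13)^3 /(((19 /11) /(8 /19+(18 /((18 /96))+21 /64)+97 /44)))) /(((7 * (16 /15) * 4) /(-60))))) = -31267844608 /2680300125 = -11.67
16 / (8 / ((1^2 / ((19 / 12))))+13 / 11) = 528 / 457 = 1.16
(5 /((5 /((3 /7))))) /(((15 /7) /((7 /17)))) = 7 /85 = 0.08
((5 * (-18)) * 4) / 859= -360 / 859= -0.42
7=7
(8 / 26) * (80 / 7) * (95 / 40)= 8.35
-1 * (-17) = 17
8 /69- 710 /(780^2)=160607 /1399320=0.11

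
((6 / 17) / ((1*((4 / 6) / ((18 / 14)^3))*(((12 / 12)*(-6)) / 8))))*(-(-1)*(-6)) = 52488 / 5831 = 9.00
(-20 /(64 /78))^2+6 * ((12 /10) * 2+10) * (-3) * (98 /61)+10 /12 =13843019 /58560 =236.39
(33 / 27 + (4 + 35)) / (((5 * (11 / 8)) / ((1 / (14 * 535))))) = 1448 / 1853775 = 0.00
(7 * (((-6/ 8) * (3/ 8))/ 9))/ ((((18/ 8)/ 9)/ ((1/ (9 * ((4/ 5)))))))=-0.12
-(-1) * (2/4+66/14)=73/14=5.21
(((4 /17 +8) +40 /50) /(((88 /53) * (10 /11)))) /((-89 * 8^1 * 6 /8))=-424 /37825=-0.01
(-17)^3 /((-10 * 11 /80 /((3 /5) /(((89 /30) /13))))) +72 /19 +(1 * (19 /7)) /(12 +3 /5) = 77095654847 /8203041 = 9398.42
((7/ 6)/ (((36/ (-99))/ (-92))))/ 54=1771/ 324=5.47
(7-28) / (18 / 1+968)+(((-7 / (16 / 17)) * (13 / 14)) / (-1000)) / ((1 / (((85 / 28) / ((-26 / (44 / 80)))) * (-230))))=28520281 / 353382400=0.08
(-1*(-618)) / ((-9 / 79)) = -16274 / 3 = -5424.67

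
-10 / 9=-1.11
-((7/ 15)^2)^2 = -2401/ 50625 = -0.05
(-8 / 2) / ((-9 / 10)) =40 / 9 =4.44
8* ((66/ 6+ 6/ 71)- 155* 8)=-698024/ 71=-9831.32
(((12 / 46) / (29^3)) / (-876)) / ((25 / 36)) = -0.00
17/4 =4.25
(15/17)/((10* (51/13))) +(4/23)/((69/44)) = 122359/917286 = 0.13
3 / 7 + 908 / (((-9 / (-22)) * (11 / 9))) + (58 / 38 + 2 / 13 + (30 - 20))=3160800 / 1729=1828.11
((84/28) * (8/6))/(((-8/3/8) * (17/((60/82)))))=-360/697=-0.52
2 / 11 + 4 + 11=167 / 11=15.18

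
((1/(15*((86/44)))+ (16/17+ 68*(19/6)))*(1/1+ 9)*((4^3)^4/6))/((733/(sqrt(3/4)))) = 7146100.60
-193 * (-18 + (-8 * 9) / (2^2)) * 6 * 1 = 41688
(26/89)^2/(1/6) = 4056/7921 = 0.51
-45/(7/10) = -450/7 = -64.29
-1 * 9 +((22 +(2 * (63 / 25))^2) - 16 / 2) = 19001 / 625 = 30.40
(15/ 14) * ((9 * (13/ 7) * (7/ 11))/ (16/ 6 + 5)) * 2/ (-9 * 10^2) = -117/ 35420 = -0.00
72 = 72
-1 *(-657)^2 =-431649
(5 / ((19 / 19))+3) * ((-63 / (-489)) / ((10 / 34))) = 2856 / 815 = 3.50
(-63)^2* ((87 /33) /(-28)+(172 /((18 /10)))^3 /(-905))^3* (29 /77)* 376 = -503803513457218.87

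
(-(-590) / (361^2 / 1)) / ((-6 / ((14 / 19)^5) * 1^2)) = -158658080 / 968063093337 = -0.00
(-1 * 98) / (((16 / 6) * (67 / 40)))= -1470 / 67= -21.94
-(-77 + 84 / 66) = 833 / 11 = 75.73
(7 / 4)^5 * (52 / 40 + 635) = 106942941 / 10240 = 10443.65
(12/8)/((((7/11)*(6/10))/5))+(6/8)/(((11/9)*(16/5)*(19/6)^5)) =3745214555/190659623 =19.64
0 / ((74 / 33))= 0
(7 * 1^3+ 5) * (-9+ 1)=-96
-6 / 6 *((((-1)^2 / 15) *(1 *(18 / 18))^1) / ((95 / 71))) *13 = -923 / 1425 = -0.65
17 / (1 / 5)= 85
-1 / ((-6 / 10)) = 5 / 3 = 1.67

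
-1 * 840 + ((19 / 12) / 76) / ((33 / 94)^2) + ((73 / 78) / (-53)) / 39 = -98302330825 / 117050076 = -839.83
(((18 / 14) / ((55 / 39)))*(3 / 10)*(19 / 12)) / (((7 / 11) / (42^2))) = 60021 / 50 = 1200.42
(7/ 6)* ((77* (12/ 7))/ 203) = 22/ 29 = 0.76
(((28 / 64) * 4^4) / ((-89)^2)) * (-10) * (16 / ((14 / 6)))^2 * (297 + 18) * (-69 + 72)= -49766400 / 7921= -6282.84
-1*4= -4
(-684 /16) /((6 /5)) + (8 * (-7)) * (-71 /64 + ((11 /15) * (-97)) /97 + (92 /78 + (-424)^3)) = 554918174917 /130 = 4268601345.52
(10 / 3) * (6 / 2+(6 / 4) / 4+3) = 85 / 4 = 21.25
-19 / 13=-1.46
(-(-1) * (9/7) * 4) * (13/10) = 234/35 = 6.69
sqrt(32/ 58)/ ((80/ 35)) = 7 * sqrt(29)/ 116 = 0.32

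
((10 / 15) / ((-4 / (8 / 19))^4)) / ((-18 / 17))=-272 / 3518667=-0.00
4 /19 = 0.21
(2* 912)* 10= 18240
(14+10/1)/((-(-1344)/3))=3/56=0.05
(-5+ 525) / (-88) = -65 / 11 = -5.91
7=7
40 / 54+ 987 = 26669 / 27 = 987.74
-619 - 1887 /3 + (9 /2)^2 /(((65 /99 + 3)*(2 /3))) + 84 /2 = -3468519 /2896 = -1197.69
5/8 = 0.62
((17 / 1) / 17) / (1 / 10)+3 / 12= 41 / 4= 10.25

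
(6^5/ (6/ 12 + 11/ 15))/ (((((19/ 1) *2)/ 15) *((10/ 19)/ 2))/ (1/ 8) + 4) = 174960/ 259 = 675.52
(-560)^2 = 313600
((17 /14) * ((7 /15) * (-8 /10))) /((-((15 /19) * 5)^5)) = 0.00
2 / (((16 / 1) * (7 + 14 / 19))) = 19 / 1176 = 0.02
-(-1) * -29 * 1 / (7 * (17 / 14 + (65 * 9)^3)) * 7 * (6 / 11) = -2436 / 30831050437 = -0.00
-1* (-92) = 92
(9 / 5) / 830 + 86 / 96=89441 / 99600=0.90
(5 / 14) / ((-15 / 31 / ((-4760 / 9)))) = 10540 / 27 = 390.37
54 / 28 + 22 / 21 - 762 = -31879 / 42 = -759.02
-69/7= -9.86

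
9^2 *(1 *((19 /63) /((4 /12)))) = 513 /7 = 73.29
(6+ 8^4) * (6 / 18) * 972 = 1329048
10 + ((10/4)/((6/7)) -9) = 47/12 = 3.92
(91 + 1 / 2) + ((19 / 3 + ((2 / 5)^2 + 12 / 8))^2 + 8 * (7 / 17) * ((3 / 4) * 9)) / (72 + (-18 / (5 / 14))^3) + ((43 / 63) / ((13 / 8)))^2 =12384963315097141 / 135095307852960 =91.68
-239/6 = -39.83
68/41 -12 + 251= 9867/41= 240.66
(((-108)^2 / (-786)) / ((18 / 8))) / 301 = -864 / 39431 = -0.02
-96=-96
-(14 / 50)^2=-49 / 625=-0.08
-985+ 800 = -185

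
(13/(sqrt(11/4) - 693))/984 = -273/14320070 - 13 * sqrt(11)/945124620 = -0.00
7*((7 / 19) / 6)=0.43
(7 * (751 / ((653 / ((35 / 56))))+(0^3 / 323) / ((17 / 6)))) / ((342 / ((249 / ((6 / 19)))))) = 11.60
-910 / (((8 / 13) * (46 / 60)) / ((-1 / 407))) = 88725 / 18722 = 4.74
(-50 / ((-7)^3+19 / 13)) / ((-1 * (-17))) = 65 / 7548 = 0.01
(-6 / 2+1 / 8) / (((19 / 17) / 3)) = -1173 / 152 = -7.72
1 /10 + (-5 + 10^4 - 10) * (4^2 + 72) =8786801 /10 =878680.10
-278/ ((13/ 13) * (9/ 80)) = -22240/ 9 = -2471.11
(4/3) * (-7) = -28/3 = -9.33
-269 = -269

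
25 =25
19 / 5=3.80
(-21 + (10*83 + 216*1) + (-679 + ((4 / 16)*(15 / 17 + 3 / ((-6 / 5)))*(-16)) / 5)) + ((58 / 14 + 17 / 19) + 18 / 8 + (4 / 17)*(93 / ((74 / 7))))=356.65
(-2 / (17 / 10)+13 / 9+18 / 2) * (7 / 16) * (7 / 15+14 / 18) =34741 / 6885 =5.05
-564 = -564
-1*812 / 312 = -203 / 78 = -2.60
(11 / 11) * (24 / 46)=12 / 23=0.52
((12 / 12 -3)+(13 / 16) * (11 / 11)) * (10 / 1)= -95 / 8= -11.88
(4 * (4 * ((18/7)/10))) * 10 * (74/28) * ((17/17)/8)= 666/49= 13.59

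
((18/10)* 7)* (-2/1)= -126/5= -25.20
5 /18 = 0.28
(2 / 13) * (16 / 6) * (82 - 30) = 64 / 3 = 21.33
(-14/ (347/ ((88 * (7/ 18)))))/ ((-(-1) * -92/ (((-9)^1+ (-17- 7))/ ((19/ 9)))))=-35574/ 151639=-0.23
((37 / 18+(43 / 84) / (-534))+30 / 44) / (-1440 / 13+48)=-1032499 / 23683968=-0.04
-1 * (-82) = 82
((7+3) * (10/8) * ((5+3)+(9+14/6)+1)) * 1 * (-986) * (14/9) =-10525550/27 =-389835.19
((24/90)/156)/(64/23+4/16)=92/163215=0.00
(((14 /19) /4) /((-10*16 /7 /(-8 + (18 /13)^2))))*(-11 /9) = -138523 /2311920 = -0.06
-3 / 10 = -0.30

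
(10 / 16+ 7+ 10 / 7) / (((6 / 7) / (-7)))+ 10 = -1023 / 16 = -63.94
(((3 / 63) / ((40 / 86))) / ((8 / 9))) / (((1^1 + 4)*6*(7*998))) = 43 / 78243200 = 0.00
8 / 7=1.14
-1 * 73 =-73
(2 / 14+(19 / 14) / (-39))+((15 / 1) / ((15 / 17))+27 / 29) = 285631 / 15834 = 18.04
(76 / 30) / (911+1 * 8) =38 / 13785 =0.00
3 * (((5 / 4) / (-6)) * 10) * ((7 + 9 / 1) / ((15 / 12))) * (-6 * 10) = 4800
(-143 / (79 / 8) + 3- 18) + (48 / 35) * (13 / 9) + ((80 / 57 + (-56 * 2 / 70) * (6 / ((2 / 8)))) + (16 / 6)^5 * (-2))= -4266297059 / 12766005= -334.19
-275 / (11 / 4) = -100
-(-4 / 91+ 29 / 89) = -2283 / 8099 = -0.28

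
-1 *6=-6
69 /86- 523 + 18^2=-17045 /86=-198.20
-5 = -5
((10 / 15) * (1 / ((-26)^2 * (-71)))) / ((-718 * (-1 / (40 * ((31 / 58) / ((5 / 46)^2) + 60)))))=-152596 / 1873823835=-0.00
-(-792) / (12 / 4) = 264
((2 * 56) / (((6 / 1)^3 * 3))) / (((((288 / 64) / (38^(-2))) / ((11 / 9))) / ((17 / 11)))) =119 / 2368521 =0.00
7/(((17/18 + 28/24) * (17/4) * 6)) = 42/323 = 0.13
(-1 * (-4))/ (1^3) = 4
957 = 957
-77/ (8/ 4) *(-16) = 616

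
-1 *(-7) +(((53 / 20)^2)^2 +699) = 755.32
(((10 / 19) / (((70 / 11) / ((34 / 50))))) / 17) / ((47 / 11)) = 121 / 156275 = 0.00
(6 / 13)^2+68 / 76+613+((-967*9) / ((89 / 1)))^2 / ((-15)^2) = 656.61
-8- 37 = -45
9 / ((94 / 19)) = 171 / 94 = 1.82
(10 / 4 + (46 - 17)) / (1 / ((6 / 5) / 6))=63 / 10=6.30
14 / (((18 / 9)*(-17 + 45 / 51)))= -119 / 274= -0.43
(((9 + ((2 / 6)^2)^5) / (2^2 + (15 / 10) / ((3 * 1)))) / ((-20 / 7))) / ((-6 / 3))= 0.35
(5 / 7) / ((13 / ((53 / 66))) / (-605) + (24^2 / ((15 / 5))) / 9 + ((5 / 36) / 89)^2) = 149621353200 / 4463086566029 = 0.03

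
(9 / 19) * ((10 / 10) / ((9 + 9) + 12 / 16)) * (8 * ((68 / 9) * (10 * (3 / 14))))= 2176 / 665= 3.27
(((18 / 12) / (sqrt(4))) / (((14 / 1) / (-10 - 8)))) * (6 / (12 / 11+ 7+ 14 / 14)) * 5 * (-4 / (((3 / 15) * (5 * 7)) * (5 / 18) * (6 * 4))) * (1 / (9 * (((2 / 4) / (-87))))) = -25839 / 4900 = -5.27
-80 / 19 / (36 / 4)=-80 / 171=-0.47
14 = 14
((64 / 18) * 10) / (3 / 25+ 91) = 4000 / 10251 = 0.39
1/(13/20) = 20/13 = 1.54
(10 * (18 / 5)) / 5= 36 / 5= 7.20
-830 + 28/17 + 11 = -13895/17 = -817.35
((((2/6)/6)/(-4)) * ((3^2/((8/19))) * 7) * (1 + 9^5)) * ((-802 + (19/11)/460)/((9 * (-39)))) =-3187090491865/11366784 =-280386.30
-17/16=-1.06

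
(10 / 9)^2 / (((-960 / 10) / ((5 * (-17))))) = 2125 / 1944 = 1.09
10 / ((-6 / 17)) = -85 / 3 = -28.33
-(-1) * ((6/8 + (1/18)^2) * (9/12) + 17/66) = 977/1188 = 0.82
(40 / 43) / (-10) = -4 / 43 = -0.09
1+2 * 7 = 15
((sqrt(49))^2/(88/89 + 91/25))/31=109025/319269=0.34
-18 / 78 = -3 / 13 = -0.23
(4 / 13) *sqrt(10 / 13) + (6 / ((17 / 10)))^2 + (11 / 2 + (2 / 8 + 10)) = 4 *sqrt(130) / 169 + 32607 / 1156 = 28.48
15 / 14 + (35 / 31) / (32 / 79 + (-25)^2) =23012965 / 21442638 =1.07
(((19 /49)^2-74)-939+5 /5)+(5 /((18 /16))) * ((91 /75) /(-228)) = -18695062427 /18475695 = -1011.87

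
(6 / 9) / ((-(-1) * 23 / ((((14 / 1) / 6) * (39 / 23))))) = 182 / 1587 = 0.11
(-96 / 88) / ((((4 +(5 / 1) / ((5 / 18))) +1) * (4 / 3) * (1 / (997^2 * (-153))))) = 1368750393 / 253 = 5410080.60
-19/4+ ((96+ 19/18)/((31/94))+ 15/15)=324251/1116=290.55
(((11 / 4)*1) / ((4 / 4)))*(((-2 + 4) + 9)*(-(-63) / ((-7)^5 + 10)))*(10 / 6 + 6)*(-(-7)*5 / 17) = -61985 / 34612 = -1.79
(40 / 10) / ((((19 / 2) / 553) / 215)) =951160 / 19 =50061.05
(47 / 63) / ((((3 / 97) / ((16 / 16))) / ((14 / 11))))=9118 / 297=30.70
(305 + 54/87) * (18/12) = 26589/58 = 458.43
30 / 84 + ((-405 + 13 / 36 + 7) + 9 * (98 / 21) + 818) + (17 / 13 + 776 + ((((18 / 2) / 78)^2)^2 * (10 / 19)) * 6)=42393427255 / 34187517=1240.03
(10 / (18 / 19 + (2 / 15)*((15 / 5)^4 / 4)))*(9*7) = 1900 / 11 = 172.73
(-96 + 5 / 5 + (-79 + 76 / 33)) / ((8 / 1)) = -2833 / 132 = -21.46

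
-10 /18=-0.56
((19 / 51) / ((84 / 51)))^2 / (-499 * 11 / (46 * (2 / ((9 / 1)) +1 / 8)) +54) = -10925 / 61852896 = -0.00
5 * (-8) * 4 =-160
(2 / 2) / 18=1 / 18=0.06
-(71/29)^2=-5041/841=-5.99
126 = 126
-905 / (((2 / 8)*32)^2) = -14.14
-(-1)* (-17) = -17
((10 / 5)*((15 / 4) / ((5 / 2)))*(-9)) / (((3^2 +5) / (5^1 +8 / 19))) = -2781 / 266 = -10.45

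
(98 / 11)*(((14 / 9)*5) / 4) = 1715 / 99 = 17.32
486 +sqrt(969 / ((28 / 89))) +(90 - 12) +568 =1187.50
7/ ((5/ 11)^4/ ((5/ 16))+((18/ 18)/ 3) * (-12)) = -102487/ 56564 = -1.81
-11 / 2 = -5.50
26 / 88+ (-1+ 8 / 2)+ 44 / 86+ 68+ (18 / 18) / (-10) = 678349 / 9460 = 71.71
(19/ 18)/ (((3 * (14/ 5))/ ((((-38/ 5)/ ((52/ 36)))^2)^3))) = 281505239019792/ 105586446875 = 2666.11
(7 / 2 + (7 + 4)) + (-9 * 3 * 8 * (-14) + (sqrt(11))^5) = 3439.81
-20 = -20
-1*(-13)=13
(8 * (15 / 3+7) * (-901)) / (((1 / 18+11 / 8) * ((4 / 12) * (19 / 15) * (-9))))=31138560 / 1957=15911.37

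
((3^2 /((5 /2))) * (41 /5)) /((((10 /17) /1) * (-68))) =-369 /500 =-0.74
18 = 18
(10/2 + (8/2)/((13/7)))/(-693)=-31/3003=-0.01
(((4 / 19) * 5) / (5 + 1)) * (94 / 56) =0.29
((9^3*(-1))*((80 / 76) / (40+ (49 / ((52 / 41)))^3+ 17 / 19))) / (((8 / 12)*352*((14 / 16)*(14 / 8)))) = -3075096960 / 83097899643913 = -0.00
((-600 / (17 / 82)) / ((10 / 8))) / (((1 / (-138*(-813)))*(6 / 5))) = -3679963200 / 17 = -216468423.53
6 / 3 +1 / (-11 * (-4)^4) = 5631 / 2816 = 2.00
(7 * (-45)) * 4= -1260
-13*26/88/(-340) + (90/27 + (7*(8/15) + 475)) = 21635659/44880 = 482.08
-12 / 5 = -2.40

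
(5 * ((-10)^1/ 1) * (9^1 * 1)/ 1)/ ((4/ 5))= -1125/ 2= -562.50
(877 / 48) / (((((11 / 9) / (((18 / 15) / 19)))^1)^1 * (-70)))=-7893 / 585200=-0.01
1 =1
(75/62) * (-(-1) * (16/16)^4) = 75/62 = 1.21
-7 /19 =-0.37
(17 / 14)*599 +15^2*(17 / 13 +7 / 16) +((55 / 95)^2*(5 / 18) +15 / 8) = 5307639703 / 4730544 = 1121.99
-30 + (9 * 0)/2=-30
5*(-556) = -2780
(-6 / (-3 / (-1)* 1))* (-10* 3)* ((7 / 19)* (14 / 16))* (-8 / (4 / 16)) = -11760 / 19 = -618.95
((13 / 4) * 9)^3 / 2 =1601613 / 128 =12512.60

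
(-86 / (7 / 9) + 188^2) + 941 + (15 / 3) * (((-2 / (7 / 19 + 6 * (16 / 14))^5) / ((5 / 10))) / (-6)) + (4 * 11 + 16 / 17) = 10598051983094952994985 / 292607298452145957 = 36219.37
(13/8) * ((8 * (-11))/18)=-143/18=-7.94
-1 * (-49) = 49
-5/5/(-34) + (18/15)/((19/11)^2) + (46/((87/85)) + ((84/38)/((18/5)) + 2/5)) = 247675369/5339190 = 46.39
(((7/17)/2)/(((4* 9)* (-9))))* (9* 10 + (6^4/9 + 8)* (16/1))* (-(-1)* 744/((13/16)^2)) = -10777088/5967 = -1806.11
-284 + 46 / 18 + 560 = 2507 / 9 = 278.56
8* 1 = 8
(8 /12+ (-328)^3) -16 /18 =-317587970 /9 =-35287552.22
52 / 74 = 26 / 37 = 0.70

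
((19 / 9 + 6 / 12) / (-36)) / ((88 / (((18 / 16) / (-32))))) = 47 / 1622016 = 0.00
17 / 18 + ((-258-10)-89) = -6409 / 18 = -356.06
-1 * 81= -81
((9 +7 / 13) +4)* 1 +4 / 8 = 365 / 26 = 14.04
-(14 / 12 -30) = 173 / 6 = 28.83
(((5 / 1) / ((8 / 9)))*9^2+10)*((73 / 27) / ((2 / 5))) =1359625 / 432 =3147.28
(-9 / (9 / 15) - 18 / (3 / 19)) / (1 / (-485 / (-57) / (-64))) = 20855 / 1216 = 17.15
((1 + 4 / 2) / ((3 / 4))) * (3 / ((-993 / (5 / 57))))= -20 / 18867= -0.00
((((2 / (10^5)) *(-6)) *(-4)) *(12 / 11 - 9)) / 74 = -261 / 5087500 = -0.00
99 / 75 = 33 / 25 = 1.32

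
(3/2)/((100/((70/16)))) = 21/320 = 0.07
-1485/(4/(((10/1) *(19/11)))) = -12825/2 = -6412.50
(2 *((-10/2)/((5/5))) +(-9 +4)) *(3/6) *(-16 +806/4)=-5565/4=-1391.25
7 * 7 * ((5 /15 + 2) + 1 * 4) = 931 /3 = 310.33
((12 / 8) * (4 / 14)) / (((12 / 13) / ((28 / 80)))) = 13 / 80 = 0.16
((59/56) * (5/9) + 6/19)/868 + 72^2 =43089250741/8311968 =5184.00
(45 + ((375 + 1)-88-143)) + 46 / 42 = 4013 / 21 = 191.10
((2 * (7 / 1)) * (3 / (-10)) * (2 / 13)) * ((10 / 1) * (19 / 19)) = -84 / 13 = -6.46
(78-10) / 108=17 / 27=0.63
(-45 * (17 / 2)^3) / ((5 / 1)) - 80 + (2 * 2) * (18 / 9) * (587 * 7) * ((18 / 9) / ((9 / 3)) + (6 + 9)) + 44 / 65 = 794645621 / 1560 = 509388.22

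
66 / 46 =33 / 23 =1.43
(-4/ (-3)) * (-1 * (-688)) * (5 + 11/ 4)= 21328/ 3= 7109.33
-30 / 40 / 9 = -0.08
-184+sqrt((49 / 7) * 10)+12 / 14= -1282 / 7+sqrt(70)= -174.78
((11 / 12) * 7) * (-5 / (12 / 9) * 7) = -2695 / 16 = -168.44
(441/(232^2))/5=441/269120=0.00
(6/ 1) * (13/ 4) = 39/ 2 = 19.50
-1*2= -2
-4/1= -4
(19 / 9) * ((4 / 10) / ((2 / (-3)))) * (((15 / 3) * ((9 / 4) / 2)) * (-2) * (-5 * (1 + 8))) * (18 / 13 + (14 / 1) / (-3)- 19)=14288.37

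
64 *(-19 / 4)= -304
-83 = -83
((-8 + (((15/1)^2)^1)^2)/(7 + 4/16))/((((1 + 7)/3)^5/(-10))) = -61499655/118784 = -517.74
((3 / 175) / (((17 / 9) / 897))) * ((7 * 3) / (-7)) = -72657 / 2975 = -24.42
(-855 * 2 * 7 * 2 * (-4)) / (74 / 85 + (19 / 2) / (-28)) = 50646400 / 281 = 180236.30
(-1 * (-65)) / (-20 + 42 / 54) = -3.38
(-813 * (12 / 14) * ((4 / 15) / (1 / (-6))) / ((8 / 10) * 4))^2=5948721 / 49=121402.47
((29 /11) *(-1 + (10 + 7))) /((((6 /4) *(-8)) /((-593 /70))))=34394 /1155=29.78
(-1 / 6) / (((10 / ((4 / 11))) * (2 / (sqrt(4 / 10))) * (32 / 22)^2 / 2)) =-11 * sqrt(10) / 19200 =-0.00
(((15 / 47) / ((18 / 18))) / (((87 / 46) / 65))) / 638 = 7475 / 434797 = 0.02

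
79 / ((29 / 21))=1659 / 29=57.21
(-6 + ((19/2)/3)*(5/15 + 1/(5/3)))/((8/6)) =-137/60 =-2.28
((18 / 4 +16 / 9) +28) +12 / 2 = 725 / 18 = 40.28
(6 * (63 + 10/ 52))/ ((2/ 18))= 3412.38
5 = 5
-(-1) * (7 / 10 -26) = -253 / 10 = -25.30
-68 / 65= -1.05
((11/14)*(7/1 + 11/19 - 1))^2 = 1890625/70756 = 26.72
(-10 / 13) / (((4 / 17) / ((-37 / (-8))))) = -3145 / 208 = -15.12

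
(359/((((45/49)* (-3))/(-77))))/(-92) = -109.06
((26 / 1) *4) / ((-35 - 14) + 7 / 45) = -2340 / 1099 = -2.13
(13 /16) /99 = 0.01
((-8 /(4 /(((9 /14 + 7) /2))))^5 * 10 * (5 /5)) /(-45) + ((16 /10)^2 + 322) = 370275500387 /60505200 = 6119.73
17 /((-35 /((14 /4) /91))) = -17 /910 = -0.02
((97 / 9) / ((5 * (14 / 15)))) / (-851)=-97 / 35742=-0.00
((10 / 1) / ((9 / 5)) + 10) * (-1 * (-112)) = 1742.22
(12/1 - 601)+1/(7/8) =-4115/7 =-587.86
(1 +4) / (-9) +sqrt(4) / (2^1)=4 / 9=0.44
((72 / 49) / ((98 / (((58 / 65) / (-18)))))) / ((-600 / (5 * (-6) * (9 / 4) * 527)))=-137547 / 3121300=-0.04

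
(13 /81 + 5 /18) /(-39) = -71 /6318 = -0.01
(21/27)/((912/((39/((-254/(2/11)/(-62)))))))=2821/1911096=0.00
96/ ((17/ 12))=1152/ 17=67.76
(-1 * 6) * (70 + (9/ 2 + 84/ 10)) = -2487/ 5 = -497.40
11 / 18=0.61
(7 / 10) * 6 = 21 / 5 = 4.20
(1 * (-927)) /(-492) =309 /164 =1.88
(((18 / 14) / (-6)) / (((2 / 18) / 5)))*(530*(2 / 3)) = -23850 / 7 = -3407.14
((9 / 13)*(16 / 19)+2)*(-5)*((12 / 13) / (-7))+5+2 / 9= 1400939 / 202293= 6.93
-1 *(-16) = 16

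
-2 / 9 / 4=-1 / 18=-0.06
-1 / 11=-0.09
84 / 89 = 0.94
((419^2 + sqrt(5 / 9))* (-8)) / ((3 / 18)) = -8426928 - 16* sqrt(5) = -8426963.78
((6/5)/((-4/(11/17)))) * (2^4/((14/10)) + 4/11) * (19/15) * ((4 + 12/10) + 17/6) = -1039433/44625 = -23.29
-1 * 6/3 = -2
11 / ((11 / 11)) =11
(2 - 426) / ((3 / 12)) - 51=-1747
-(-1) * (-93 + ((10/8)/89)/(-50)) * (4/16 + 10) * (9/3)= -40722963/14240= -2859.76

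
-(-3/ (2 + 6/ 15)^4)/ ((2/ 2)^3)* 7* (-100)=-109375/ 1728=-63.30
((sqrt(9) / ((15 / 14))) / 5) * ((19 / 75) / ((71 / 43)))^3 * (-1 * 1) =-7634739182 / 3774842578125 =-0.00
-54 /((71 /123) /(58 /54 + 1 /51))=-123492 /1207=-102.31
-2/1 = -2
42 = 42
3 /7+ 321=321.43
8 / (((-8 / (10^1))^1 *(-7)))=10 / 7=1.43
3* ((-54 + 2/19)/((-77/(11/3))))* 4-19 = 1569/133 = 11.80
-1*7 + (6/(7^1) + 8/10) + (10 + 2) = 233/35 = 6.66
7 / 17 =0.41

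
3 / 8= 0.38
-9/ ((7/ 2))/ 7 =-18/ 49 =-0.37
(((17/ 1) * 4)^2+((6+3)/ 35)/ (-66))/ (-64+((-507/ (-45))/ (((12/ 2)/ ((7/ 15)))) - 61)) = -480664395/ 12902659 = -37.25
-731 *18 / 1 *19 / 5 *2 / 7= -500004 / 35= -14285.83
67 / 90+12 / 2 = 607 / 90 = 6.74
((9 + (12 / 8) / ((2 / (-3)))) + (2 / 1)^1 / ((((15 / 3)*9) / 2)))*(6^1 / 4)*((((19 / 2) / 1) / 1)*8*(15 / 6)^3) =584725 / 48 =12181.77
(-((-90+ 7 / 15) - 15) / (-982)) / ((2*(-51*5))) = 392 / 1878075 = 0.00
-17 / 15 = -1.13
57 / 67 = 0.85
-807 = -807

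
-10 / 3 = -3.33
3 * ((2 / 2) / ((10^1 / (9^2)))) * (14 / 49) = 243 / 35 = 6.94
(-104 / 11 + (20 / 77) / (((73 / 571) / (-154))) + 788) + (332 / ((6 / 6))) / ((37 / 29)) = 21566768 / 29711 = 725.88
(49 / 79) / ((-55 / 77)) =-343 / 395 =-0.87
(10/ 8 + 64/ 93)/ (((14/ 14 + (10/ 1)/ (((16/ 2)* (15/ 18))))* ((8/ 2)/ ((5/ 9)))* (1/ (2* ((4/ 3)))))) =721/ 2511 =0.29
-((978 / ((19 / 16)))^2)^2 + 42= -59956372581415734 / 130321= -460066854777.17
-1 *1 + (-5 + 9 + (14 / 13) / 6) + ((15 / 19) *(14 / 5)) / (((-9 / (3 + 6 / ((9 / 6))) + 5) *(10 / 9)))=27529 / 7410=3.72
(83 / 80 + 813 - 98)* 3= 171849 / 80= 2148.11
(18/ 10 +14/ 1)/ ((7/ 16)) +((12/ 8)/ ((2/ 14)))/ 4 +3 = 11687/ 280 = 41.74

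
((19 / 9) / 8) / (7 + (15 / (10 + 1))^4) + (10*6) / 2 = 331000099 / 11024064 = 30.03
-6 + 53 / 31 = -133 / 31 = -4.29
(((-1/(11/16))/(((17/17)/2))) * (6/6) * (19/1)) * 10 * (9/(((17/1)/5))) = -1463.10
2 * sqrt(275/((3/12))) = 20 * sqrt(11) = 66.33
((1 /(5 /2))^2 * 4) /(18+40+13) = 16 /1775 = 0.01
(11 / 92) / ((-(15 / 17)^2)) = -0.15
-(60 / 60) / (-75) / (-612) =-0.00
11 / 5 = 2.20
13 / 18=0.72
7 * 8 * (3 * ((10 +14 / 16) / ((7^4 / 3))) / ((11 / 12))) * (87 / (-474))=-136242 / 298067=-0.46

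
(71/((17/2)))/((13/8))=5.14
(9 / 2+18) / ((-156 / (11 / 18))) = -55 / 624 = -0.09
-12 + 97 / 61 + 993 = 59938 / 61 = 982.59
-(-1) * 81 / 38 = 81 / 38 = 2.13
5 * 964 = 4820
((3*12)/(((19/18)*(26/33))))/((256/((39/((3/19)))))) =2673/64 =41.77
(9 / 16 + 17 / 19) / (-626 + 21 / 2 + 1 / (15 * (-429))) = -2850705 / 1204066024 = -0.00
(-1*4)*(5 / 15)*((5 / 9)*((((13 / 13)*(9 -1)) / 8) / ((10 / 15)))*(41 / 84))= -205 / 378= -0.54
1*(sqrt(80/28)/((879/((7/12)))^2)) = 7*sqrt(35)/55630152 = 0.00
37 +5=42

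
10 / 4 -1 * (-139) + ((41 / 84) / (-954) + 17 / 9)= 11490571 / 80136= 143.39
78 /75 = 26 /25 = 1.04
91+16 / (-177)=90.91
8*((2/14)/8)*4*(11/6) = 1.05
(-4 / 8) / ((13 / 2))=-1 / 13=-0.08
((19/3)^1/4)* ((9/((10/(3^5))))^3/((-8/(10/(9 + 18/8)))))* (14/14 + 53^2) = -2068437990771/400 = -5171094976.93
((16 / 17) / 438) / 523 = 8 / 1947129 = 0.00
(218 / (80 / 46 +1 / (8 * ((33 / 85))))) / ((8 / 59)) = 9762258 / 12515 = 780.04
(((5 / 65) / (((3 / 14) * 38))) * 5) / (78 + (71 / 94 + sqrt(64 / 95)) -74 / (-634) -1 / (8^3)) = 803164531346240000 / 1340972767455683074401 -16293417787064320 * sqrt(95) / 25478482581657978413619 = 0.00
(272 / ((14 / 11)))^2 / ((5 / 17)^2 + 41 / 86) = 55623649664 / 685951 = 81089.83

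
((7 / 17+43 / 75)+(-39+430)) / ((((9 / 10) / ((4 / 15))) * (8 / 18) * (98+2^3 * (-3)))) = 499781 / 141525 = 3.53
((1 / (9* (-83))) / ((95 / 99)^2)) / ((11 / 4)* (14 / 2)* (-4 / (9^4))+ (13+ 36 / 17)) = -0.00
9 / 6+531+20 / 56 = 3730 / 7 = 532.86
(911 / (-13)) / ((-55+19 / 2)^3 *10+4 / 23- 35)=83812 / 1126630297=0.00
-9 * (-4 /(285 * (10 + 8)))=2 /285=0.01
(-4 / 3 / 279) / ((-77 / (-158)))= -632 / 64449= -0.01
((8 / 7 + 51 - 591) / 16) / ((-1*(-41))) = -23 / 28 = -0.82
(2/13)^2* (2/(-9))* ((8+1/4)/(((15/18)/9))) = -396/845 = -0.47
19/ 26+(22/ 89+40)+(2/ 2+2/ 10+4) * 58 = 3963627/ 11570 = 342.58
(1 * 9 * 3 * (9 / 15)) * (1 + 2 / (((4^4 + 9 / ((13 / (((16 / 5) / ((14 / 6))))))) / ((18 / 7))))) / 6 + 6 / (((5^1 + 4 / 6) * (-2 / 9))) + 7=24790807 / 4968760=4.99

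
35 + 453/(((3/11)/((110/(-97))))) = -179315/97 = -1848.61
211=211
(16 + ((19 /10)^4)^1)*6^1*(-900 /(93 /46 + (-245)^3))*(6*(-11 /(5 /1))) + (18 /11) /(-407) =-54794338785612 /378576047298625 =-0.14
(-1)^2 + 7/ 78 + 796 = 62173/ 78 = 797.09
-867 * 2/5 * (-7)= 12138/5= 2427.60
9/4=2.25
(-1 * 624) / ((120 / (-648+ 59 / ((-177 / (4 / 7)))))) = 353912 / 105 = 3370.59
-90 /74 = -1.22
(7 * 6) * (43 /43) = 42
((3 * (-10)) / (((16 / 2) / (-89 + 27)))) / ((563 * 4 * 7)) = 465 / 31528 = 0.01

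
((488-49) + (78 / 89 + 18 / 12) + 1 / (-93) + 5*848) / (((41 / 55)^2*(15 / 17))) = 797039438195 / 83481822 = 9547.46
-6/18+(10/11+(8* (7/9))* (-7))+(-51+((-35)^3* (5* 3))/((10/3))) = -193031.48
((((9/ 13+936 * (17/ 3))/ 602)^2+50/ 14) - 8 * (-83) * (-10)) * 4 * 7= -401700916419/ 2187367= -183645.87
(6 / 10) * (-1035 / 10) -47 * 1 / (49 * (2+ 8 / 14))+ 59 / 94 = -1831241 / 29610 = -61.85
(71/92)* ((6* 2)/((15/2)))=142/115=1.23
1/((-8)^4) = 0.00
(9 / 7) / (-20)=-9 / 140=-0.06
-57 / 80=-0.71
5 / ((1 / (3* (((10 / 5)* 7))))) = 210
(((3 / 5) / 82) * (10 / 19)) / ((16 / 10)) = 0.00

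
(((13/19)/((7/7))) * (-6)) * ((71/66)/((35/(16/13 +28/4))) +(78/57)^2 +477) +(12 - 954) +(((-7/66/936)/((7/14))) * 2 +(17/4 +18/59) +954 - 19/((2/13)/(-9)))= -45875569191658/54686566935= -838.88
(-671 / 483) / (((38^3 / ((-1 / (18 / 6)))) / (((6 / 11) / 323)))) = 61 / 4280262924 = 0.00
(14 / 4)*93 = 651 / 2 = 325.50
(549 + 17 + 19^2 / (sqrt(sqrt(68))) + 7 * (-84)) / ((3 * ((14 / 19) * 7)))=-209 / 147 + 6859 * 17^(3 / 4) * sqrt(2) / 9996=6.70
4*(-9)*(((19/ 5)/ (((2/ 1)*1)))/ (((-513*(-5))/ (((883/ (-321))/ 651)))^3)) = 1376930774/ 4502918278430052101735625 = 0.00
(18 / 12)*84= 126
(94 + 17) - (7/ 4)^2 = 1727/ 16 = 107.94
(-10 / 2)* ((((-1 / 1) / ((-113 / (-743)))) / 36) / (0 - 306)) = -3715 / 1244808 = -0.00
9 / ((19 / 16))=144 / 19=7.58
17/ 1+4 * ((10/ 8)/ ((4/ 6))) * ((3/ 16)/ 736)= 400429/ 23552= 17.00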